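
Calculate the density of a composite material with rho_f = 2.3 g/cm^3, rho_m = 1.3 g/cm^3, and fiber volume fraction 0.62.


rho_c = rho_f*Vf + rho_m*(1-Vf) = 2.3*0.62 + 1.3*0.38 = 1.92 g/cm^3

1.92 g/cm^3


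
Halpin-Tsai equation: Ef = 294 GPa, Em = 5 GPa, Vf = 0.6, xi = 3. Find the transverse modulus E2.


eta = (Ef/Em - 1)/(Ef/Em + xi) = (58.8 - 1)/(58.8 + 3) = 0.9353
E2 = Em*(1+xi*eta*Vf)/(1-eta*Vf) = 30.58 GPa

30.58 GPa


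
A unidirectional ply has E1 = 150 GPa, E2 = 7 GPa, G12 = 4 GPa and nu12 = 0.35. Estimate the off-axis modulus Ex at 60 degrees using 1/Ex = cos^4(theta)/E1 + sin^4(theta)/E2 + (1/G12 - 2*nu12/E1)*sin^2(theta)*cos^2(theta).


cos^4(60) = 0.0625, sin^4(60) = 0.5625, sin^2(60)*cos^2(60) = 0.1875
1/G12 - 2*nu12/E1 = 1/4 - 2*0.35/150 = 0.245333 GPa^-1
1/Ex = 0.0625/150 + 0.5625/7 + 0.245333*0.1875 = 0.1267738 GPa^-1
Ex = 7.89 GPa

7.89 GPa


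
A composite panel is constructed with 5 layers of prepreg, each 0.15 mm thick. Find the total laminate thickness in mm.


h = n * t_ply = 5 * 0.15 = 0.75 mm

0.75 mm


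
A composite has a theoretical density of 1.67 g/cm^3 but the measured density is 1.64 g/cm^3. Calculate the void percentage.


Void% = (rho_theo - rho_actual)/rho_theo * 100 = (1.67 - 1.64)/1.67 * 100 = 1.8%

1.8%


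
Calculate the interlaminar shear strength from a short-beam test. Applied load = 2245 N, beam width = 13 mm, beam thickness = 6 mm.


ILSS = 3F/(4bh) = 3*2245/(4*13*6) = 21.59 MPa

21.59 MPa


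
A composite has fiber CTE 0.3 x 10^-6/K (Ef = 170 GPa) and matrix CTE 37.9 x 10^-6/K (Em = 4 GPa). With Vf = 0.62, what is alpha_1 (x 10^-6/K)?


E1 = Ef*Vf + Em*(1-Vf) = 106.92
alpha_1 = (alpha_f*Ef*Vf + alpha_m*Em*(1-Vf))/E1 = 0.83 x 10^-6/K

0.83 x 10^-6/K


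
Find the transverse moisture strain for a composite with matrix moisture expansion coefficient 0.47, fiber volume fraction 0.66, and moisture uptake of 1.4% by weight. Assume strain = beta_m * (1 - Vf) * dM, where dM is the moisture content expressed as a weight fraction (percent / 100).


dM = 1.4/100 = 0.014
strain = beta_m * (1-Vf) * dM = 0.47 * 0.34 * 0.014 = 0.0022372

0.0022372


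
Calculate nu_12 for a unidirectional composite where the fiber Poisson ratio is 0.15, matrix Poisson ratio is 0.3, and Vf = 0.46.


nu_12 = nu_f*Vf + nu_m*(1-Vf) = 0.15*0.46 + 0.3*0.54 = 0.231

0.231


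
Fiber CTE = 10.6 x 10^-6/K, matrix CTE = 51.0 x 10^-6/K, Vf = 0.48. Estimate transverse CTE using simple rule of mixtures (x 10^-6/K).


alpha_2 = alpha_f*Vf + alpha_m*(1-Vf) = 10.6*0.48 + 51.0*0.52 = 31.6 x 10^-6/K

31.6 x 10^-6/K


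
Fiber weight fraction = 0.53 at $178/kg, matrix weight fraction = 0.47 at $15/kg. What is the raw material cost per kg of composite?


Cost = cost_f*Wf + cost_m*Wm = 178*0.53 + 15*0.47 = $101.39/kg

$101.39/kg


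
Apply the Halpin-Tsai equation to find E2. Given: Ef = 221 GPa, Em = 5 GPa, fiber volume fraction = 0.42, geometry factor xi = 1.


eta = (Ef/Em - 1)/(Ef/Em + xi) = (44.2 - 1)/(44.2 + 1) = 0.9558
E2 = Em*(1+xi*eta*Vf)/(1-eta*Vf) = 11.71 GPa

11.71 GPa


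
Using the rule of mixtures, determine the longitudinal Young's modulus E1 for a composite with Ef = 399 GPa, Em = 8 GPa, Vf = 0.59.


E1 = Ef*Vf + Em*(1-Vf) = 399*0.59 + 8*0.41 = 238.69 GPa

238.69 GPa


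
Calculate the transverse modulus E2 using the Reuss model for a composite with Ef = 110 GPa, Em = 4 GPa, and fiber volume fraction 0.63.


1/E2 = Vf/Ef + (1-Vf)/Em = 0.63/110 + 0.37/4
E2 = 10.18 GPa

10.18 GPa


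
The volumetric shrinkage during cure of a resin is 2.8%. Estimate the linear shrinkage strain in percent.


Linear shrinkage ≈ vol_shrink/3 = 2.8/3 = 0.933%

0.933%


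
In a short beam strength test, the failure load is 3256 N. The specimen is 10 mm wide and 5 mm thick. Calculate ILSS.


ILSS = 3F/(4bh) = 3*3256/(4*10*5) = 48.84 MPa

48.84 MPa


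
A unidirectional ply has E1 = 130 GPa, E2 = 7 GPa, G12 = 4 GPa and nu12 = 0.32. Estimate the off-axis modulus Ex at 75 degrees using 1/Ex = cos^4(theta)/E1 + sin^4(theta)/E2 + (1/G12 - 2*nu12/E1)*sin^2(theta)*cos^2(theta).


cos^4(75) = 0.004487, sin^4(75) = 0.870513, sin^2(75)*cos^2(75) = 0.0625
1/G12 - 2*nu12/E1 = 1/4 - 2*0.32/130 = 0.245077 GPa^-1
1/Ex = 0.004487/130 + 0.870513/7 + 0.245077*0.0625 = 0.1397108 GPa^-1
Ex = 7.16 GPa

7.16 GPa


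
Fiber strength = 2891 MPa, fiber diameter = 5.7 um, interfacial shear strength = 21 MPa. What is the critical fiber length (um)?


Lc = sigma_f * d / (2 * tau_i) = 2891 * 5.7 / (2 * 21) = 392.4 um

392.4 um


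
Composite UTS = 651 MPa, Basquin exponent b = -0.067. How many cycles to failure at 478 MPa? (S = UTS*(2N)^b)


N = 0.5 * (S/UTS)^(1/b) = 0.5 * (478/651)^(1/-0.067) = 50.2638 cycles

50.2638 cycles


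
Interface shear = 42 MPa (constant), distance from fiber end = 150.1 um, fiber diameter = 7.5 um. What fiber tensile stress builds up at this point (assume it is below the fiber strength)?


Force balance: sigma_f * (pi*d^2/4) = tau * (pi*d) * x  ->  sigma_f = 4 * tau * x / d
sigma_f = 4 * 42 * 150.1 / 7.5 = 3362.2 MPa

3362.2 MPa


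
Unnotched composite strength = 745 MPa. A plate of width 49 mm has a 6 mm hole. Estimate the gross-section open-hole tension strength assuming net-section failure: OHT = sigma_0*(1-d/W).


OHT = sigma_0*(1-d/W) = 745*(1-6/49) = 653.8 MPa

653.8 MPa


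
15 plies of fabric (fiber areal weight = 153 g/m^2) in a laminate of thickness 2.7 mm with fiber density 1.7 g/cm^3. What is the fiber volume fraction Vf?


Vf = n * FAW / (rho_f * h * 1000) = 15 * 153 / (1.7 * 2.7 * 1000) = 0.5

0.5


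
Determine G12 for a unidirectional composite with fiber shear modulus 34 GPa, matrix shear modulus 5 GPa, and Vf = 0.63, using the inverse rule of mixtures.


1/G12 = Vf/Gf + (1-Vf)/Gm = 0.63/34 + 0.37/5
G12 = 10.81 GPa

10.81 GPa


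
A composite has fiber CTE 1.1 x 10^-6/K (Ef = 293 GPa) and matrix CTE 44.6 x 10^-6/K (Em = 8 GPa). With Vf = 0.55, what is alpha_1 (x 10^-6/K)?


E1 = Ef*Vf + Em*(1-Vf) = 164.75
alpha_1 = (alpha_f*Ef*Vf + alpha_m*Em*(1-Vf))/E1 = 2.05 x 10^-6/K

2.05 x 10^-6/K


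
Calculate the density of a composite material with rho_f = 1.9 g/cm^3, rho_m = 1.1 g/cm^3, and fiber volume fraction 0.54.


rho_c = rho_f*Vf + rho_m*(1-Vf) = 1.9*0.54 + 1.1*0.46 = 1.532 g/cm^3

1.532 g/cm^3


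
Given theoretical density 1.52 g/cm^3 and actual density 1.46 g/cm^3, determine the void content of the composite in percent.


Void% = (rho_theo - rho_actual)/rho_theo * 100 = (1.52 - 1.46)/1.52 * 100 = 3.95%

3.95%


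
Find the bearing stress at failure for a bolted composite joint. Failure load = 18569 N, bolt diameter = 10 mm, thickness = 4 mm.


sigma_br = F/(d*h) = 18569/(10*4) = 464.2 MPa

464.2 MPa


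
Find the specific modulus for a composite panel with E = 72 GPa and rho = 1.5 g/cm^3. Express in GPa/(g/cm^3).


Specific stiffness = E/rho = 72/1.5 = 48.0 GPa/(g/cm^3)

48.0 GPa/(g/cm^3)


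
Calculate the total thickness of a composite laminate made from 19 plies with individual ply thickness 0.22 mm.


h = n * t_ply = 19 * 0.22 = 4.18 mm

4.18 mm


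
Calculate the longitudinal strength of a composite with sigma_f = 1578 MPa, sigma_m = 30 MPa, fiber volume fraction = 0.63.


sigma_1 = sigma_f*Vf + sigma_m*(1-Vf) = 1578*0.63 + 30*0.37 = 1005.2 MPa

1005.2 MPa


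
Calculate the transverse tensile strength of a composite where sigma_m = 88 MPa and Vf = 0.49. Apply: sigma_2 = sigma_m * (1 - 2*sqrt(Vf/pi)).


factor = 1 - 2*sqrt(0.49/pi) = 0.2101
sigma_2 = 88 * 0.2101 = 18.49 MPa

18.49 MPa


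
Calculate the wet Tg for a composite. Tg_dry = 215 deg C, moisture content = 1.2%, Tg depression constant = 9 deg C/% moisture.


Tg_wet = Tg_dry - k*moisture = 215 - 9*1.2 = 204.2 deg C

204.2 deg C


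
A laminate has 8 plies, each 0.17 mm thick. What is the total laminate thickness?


h = n * t_ply = 8 * 0.17 = 1.36 mm

1.36 mm


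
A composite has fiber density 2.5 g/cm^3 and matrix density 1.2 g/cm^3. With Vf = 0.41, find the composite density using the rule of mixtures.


rho_c = rho_f*Vf + rho_m*(1-Vf) = 2.5*0.41 + 1.2*0.59 = 1.733 g/cm^3

1.733 g/cm^3


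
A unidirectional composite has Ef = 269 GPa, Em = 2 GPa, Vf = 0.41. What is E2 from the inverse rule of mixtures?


1/E2 = Vf/Ef + (1-Vf)/Em = 0.41/269 + 0.59/2
E2 = 3.37 GPa

3.37 GPa


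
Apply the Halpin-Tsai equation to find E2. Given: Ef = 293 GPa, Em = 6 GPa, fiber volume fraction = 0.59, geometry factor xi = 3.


eta = (Ef/Em - 1)/(Ef/Em + xi) = (48.8333 - 1)/(48.8333 + 3) = 0.9228
E2 = Em*(1+xi*eta*Vf)/(1-eta*Vf) = 34.69 GPa

34.69 GPa


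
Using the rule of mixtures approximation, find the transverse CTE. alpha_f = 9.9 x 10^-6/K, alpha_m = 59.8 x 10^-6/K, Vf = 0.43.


alpha_2 = alpha_f*Vf + alpha_m*(1-Vf) = 9.9*0.43 + 59.8*0.57 = 38.3 x 10^-6/K

38.3 x 10^-6/K


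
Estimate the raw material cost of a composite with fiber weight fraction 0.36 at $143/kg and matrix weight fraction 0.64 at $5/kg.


Cost = cost_f*Wf + cost_m*Wm = 143*0.36 + 5*0.64 = $54.68/kg

$54.68/kg


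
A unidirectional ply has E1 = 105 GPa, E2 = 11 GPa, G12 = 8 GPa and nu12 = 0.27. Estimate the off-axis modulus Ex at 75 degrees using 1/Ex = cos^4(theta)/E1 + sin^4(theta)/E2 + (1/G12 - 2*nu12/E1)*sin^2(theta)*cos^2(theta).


cos^4(75) = 0.004487, sin^4(75) = 0.870513, sin^2(75)*cos^2(75) = 0.0625
1/G12 - 2*nu12/E1 = 1/8 - 2*0.27/105 = 0.119857 GPa^-1
1/Ex = 0.004487/105 + 0.870513/11 + 0.119857*0.0625 = 0.0866713 GPa^-1
Ex = 11.54 GPa

11.54 GPa


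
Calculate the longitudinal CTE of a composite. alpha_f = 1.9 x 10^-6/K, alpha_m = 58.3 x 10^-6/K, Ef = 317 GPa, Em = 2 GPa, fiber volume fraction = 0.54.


E1 = Ef*Vf + Em*(1-Vf) = 172.1
alpha_1 = (alpha_f*Ef*Vf + alpha_m*Em*(1-Vf))/E1 = 2.2 x 10^-6/K

2.2 x 10^-6/K


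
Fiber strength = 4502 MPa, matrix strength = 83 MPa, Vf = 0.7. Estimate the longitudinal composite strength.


sigma_1 = sigma_f*Vf + sigma_m*(1-Vf) = 4502*0.7 + 83*0.3 = 3176.3 MPa

3176.3 MPa


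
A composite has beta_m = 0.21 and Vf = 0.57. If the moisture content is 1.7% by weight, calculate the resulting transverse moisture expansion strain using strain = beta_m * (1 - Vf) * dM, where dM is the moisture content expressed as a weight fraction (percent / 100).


dM = 1.7/100 = 0.017
strain = beta_m * (1-Vf) * dM = 0.21 * 0.43 * 0.017 = 0.0015351

0.0015351


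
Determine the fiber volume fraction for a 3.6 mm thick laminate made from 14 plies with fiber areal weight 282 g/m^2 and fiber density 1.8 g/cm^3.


Vf = n * FAW / (rho_f * h * 1000) = 14 * 282 / (1.8 * 3.6 * 1000) = 0.6093

0.6093


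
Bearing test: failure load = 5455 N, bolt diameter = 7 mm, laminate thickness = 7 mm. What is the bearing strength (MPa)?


sigma_br = F/(d*h) = 5455/(7*7) = 111.3 MPa

111.3 MPa


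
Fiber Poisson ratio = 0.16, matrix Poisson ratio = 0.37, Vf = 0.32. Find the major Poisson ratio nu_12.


nu_12 = nu_f*Vf + nu_m*(1-Vf) = 0.16*0.32 + 0.37*0.68 = 0.3028

0.3028


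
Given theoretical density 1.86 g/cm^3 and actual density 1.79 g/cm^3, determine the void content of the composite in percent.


Void% = (rho_theo - rho_actual)/rho_theo * 100 = (1.86 - 1.79)/1.86 * 100 = 3.76%

3.76%


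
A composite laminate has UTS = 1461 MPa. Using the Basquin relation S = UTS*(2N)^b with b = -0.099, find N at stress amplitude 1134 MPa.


N = 0.5 * (S/UTS)^(1/b) = 0.5 * (1134/1461)^(1/-0.099) = 6.4633 cycles

6.4633 cycles


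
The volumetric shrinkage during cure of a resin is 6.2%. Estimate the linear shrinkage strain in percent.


Linear shrinkage ≈ vol_shrink/3 = 6.2/3 = 2.067%

2.067%


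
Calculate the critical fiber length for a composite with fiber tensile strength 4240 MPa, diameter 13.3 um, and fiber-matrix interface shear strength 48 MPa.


Lc = sigma_f * d / (2 * tau_i) = 4240 * 13.3 / (2 * 48) = 587.4 um

587.4 um


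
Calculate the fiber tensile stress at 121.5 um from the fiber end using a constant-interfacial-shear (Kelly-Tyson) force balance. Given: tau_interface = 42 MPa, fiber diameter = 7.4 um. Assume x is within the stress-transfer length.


Force balance: sigma_f * (pi*d^2/4) = tau * (pi*d) * x  ->  sigma_f = 4 * tau * x / d
sigma_f = 4 * 42 * 121.5 / 7.4 = 2758.4 MPa

2758.4 MPa


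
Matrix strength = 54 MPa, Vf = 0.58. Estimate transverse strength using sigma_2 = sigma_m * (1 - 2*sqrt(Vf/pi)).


factor = 1 - 2*sqrt(0.58/pi) = 0.1407
sigma_2 = 54 * 0.1407 = 7.6 MPa

7.6 MPa


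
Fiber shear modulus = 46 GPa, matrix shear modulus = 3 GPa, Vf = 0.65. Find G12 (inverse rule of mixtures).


1/G12 = Vf/Gf + (1-Vf)/Gm = 0.65/46 + 0.35/3
G12 = 7.65 GPa

7.65 GPa


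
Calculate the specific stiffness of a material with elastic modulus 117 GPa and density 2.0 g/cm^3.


Specific stiffness = E/rho = 117/2.0 = 58.5 GPa/(g/cm^3)

58.5 GPa/(g/cm^3)


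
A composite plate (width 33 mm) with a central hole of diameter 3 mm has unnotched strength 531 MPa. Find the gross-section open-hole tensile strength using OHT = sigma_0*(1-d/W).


OHT = sigma_0*(1-d/W) = 531*(1-3/33) = 482.7 MPa

482.7 MPa


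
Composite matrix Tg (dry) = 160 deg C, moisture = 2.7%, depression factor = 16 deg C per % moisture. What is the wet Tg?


Tg_wet = Tg_dry - k*moisture = 160 - 16*2.7 = 116.8 deg C

116.8 deg C


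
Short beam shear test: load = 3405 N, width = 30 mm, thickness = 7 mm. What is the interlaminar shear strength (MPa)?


ILSS = 3F/(4bh) = 3*3405/(4*30*7) = 12.16 MPa

12.16 MPa


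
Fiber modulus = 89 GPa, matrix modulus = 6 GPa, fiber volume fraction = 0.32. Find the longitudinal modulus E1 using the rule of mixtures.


E1 = Ef*Vf + Em*(1-Vf) = 89*0.32 + 6*0.68 = 32.56 GPa

32.56 GPa


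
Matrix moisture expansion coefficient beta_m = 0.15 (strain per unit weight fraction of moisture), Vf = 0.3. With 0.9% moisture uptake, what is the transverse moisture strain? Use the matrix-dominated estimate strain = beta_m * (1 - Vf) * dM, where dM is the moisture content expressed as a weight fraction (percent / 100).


dM = 0.9/100 = 0.009
strain = beta_m * (1-Vf) * dM = 0.15 * 0.7 * 0.009 = 0.000945

0.000945


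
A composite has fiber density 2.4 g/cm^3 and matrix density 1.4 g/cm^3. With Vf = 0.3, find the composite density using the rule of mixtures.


rho_c = rho_f*Vf + rho_m*(1-Vf) = 2.4*0.3 + 1.4*0.7 = 1.7 g/cm^3

1.7 g/cm^3


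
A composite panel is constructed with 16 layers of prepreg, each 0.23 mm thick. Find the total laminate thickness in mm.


h = n * t_ply = 16 * 0.23 = 3.68 mm

3.68 mm


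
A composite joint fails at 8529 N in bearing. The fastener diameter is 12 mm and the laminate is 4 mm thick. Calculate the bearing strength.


sigma_br = F/(d*h) = 8529/(12*4) = 177.7 MPa

177.7 MPa


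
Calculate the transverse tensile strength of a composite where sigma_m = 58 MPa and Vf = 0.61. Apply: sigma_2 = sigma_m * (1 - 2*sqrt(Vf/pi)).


factor = 1 - 2*sqrt(0.61/pi) = 0.1187
sigma_2 = 58 * 0.1187 = 6.89 MPa

6.89 MPa


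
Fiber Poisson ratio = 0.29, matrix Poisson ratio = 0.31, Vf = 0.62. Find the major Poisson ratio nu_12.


nu_12 = nu_f*Vf + nu_m*(1-Vf) = 0.29*0.62 + 0.31*0.38 = 0.2976

0.2976


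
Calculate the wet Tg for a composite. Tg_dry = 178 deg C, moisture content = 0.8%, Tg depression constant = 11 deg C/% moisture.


Tg_wet = Tg_dry - k*moisture = 178 - 11*0.8 = 169.2 deg C

169.2 deg C


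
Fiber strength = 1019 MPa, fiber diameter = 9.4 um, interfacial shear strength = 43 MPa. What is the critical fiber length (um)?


Lc = sigma_f * d / (2 * tau_i) = 1019 * 9.4 / (2 * 43) = 111.4 um

111.4 um


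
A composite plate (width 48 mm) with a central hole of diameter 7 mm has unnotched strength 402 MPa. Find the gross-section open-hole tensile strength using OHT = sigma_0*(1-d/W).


OHT = sigma_0*(1-d/W) = 402*(1-7/48) = 343.4 MPa

343.4 MPa


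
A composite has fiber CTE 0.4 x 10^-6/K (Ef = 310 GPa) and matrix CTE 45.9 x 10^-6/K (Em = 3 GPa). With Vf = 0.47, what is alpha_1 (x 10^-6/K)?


E1 = Ef*Vf + Em*(1-Vf) = 147.29
alpha_1 = (alpha_f*Ef*Vf + alpha_m*Em*(1-Vf))/E1 = 0.89 x 10^-6/K

0.89 x 10^-6/K


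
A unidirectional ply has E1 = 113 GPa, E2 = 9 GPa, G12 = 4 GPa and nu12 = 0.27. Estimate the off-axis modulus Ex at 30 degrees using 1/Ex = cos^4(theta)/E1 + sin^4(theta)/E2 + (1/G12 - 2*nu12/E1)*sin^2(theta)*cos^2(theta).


cos^4(30) = 0.5625, sin^4(30) = 0.0625, sin^2(30)*cos^2(30) = 0.1875
1/G12 - 2*nu12/E1 = 1/4 - 2*0.27/113 = 0.245221 GPa^-1
1/Ex = 0.5625/113 + 0.0625/9 + 0.245221*0.1875 = 0.0579013 GPa^-1
Ex = 17.27 GPa

17.27 GPa


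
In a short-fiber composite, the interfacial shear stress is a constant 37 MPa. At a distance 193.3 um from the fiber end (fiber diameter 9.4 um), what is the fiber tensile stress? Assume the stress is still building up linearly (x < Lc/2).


Force balance: sigma_f * (pi*d^2/4) = tau * (pi*d) * x  ->  sigma_f = 4 * tau * x / d
sigma_f = 4 * 37 * 193.3 / 9.4 = 3043.4 MPa

3043.4 MPa


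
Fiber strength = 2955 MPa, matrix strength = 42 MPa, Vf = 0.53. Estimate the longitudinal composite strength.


sigma_1 = sigma_f*Vf + sigma_m*(1-Vf) = 2955*0.53 + 42*0.47 = 1585.9 MPa

1585.9 MPa


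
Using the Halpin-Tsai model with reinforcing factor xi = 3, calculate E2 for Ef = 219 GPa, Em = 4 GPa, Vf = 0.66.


eta = (Ef/Em - 1)/(Ef/Em + xi) = (54.75 - 1)/(54.75 + 3) = 0.9307
E2 = Em*(1+xi*eta*Vf)/(1-eta*Vf) = 29.48 GPa

29.48 GPa


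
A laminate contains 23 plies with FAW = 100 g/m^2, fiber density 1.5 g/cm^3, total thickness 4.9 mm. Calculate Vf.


Vf = n * FAW / (rho_f * h * 1000) = 23 * 100 / (1.5 * 4.9 * 1000) = 0.3129

0.3129


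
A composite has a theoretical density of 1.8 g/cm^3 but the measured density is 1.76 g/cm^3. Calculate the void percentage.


Void% = (rho_theo - rho_actual)/rho_theo * 100 = (1.8 - 1.76)/1.8 * 100 = 2.22%

2.22%


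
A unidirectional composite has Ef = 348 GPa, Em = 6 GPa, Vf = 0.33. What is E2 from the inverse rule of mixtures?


1/E2 = Vf/Ef + (1-Vf)/Em = 0.33/348 + 0.67/6
E2 = 8.88 GPa

8.88 GPa


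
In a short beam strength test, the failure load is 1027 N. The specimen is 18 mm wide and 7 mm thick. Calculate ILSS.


ILSS = 3F/(4bh) = 3*1027/(4*18*7) = 6.11 MPa

6.11 MPa


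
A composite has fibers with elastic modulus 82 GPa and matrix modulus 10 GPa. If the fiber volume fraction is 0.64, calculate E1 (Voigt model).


E1 = Ef*Vf + Em*(1-Vf) = 82*0.64 + 10*0.36 = 56.08 GPa

56.08 GPa


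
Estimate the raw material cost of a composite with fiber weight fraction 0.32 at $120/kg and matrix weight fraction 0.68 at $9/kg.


Cost = cost_f*Wf + cost_m*Wm = 120*0.32 + 9*0.68 = $44.52/kg

$44.52/kg


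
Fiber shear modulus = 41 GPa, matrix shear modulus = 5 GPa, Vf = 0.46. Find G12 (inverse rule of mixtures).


1/G12 = Vf/Gf + (1-Vf)/Gm = 0.46/41 + 0.54/5
G12 = 8.39 GPa

8.39 GPa


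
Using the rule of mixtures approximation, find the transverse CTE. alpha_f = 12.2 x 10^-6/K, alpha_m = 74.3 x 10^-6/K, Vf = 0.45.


alpha_2 = alpha_f*Vf + alpha_m*(1-Vf) = 12.2*0.45 + 74.3*0.55 = 46.4 x 10^-6/K

46.4 x 10^-6/K


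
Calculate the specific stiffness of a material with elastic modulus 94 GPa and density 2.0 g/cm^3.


Specific stiffness = E/rho = 94/2.0 = 47.0 GPa/(g/cm^3)

47.0 GPa/(g/cm^3)


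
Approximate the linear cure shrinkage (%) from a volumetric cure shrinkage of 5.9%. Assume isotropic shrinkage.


Linear shrinkage ≈ vol_shrink/3 = 5.9/3 = 1.967%

1.967%


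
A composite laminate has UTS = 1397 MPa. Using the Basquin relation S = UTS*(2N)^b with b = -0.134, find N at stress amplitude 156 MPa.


N = 0.5 * (S/UTS)^(1/b) = 0.5 * (156/1397)^(1/-0.134) = 6.3677e+06 cycles

6.3677e+06 cycles


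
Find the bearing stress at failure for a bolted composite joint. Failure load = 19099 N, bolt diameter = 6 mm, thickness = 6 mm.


sigma_br = F/(d*h) = 19099/(6*6) = 530.5 MPa

530.5 MPa


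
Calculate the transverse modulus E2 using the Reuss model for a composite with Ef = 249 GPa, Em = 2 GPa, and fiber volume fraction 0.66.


1/E2 = Vf/Ef + (1-Vf)/Em = 0.66/249 + 0.34/2
E2 = 5.79 GPa

5.79 GPa


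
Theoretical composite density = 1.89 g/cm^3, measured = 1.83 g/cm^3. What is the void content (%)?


Void% = (rho_theo - rho_actual)/rho_theo * 100 = (1.89 - 1.83)/1.89 * 100 = 3.17%

3.17%


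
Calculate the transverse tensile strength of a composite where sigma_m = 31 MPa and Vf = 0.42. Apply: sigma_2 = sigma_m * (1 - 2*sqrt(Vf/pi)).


factor = 1 - 2*sqrt(0.42/pi) = 0.2687
sigma_2 = 31 * 0.2687 = 8.33 MPa

8.33 MPa


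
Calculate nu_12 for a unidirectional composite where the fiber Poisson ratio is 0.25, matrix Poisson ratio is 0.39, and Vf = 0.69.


nu_12 = nu_f*Vf + nu_m*(1-Vf) = 0.25*0.69 + 0.39*0.31 = 0.2934

0.2934


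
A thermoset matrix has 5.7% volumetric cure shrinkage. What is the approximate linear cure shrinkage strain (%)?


Linear shrinkage ≈ vol_shrink/3 = 5.7/3 = 1.9%

1.9%


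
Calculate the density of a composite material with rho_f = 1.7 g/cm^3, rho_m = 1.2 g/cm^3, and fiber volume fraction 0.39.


rho_c = rho_f*Vf + rho_m*(1-Vf) = 1.7*0.39 + 1.2*0.61 = 1.395 g/cm^3

1.395 g/cm^3


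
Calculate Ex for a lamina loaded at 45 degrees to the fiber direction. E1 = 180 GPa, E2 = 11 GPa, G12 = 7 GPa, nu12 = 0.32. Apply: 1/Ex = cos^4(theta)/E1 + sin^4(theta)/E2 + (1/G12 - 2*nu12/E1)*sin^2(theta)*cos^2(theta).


cos^4(45) = 0.25, sin^4(45) = 0.25, sin^2(45)*cos^2(45) = 0.25
1/G12 - 2*nu12/E1 = 1/7 - 2*0.32/180 = 0.139302 GPa^-1
1/Ex = 0.25/180 + 0.25/11 + 0.139302*0.25 = 0.0589416 GPa^-1
Ex = 16.97 GPa

16.97 GPa


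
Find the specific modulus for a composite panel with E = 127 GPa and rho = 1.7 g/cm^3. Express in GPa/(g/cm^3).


Specific stiffness = E/rho = 127/1.7 = 74.7 GPa/(g/cm^3)

74.7 GPa/(g/cm^3)


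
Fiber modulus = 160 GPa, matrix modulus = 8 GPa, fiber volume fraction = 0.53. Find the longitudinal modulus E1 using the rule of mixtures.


E1 = Ef*Vf + Em*(1-Vf) = 160*0.53 + 8*0.47 = 88.56 GPa

88.56 GPa


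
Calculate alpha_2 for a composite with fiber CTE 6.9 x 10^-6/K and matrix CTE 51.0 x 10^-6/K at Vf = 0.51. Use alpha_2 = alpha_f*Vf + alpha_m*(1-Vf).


alpha_2 = alpha_f*Vf + alpha_m*(1-Vf) = 6.9*0.51 + 51.0*0.49 = 28.5 x 10^-6/K

28.5 x 10^-6/K


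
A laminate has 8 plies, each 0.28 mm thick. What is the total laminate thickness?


h = n * t_ply = 8 * 0.28 = 2.24 mm

2.24 mm


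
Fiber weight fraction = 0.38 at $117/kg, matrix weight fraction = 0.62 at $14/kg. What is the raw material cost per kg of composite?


Cost = cost_f*Wf + cost_m*Wm = 117*0.38 + 14*0.62 = $53.14/kg

$53.14/kg


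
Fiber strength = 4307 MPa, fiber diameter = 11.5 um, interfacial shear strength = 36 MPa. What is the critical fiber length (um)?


Lc = sigma_f * d / (2 * tau_i) = 4307 * 11.5 / (2 * 36) = 687.9 um

687.9 um


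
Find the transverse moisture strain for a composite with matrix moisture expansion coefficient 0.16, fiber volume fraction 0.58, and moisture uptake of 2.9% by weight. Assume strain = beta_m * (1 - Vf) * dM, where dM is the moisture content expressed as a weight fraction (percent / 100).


dM = 2.9/100 = 0.029
strain = beta_m * (1-Vf) * dM = 0.16 * 0.42 * 0.029 = 0.0019488

0.0019488


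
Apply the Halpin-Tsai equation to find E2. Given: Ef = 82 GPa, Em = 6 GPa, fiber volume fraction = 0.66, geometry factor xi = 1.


eta = (Ef/Em - 1)/(Ef/Em + xi) = (13.6667 - 1)/(13.6667 + 1) = 0.8636
E2 = Em*(1+xi*eta*Vf)/(1-eta*Vf) = 21.91 GPa

21.91 GPa


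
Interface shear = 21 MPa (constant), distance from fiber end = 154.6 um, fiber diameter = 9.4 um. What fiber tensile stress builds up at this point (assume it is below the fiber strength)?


Force balance: sigma_f * (pi*d^2/4) = tau * (pi*d) * x  ->  sigma_f = 4 * tau * x / d
sigma_f = 4 * 21 * 154.6 / 9.4 = 1381.5 MPa

1381.5 MPa


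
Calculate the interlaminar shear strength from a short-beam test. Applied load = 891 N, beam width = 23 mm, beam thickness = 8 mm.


ILSS = 3F/(4bh) = 3*891/(4*23*8) = 3.63 MPa

3.63 MPa


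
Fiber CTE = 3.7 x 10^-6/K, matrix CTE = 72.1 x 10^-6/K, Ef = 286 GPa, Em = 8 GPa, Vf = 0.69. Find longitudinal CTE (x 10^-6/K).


E1 = Ef*Vf + Em*(1-Vf) = 199.82
alpha_1 = (alpha_f*Ef*Vf + alpha_m*Em*(1-Vf))/E1 = 4.55 x 10^-6/K

4.55 x 10^-6/K


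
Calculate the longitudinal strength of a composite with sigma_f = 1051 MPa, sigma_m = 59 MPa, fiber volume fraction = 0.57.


sigma_1 = sigma_f*Vf + sigma_m*(1-Vf) = 1051*0.57 + 59*0.43 = 624.4 MPa

624.4 MPa


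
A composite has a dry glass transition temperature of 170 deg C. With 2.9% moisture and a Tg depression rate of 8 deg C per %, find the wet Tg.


Tg_wet = Tg_dry - k*moisture = 170 - 8*2.9 = 146.8 deg C

146.8 deg C


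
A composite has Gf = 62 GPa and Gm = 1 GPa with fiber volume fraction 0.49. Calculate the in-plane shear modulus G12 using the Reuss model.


1/G12 = Vf/Gf + (1-Vf)/Gm = 0.49/62 + 0.51/1
G12 = 1.93 GPa

1.93 GPa


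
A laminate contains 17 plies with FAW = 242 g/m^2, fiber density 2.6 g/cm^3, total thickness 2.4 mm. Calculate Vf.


Vf = n * FAW / (rho_f * h * 1000) = 17 * 242 / (2.6 * 2.4 * 1000) = 0.6593

0.6593


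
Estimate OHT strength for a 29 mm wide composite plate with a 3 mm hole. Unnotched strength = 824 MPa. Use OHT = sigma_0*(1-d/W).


OHT = sigma_0*(1-d/W) = 824*(1-3/29) = 738.8 MPa

738.8 MPa


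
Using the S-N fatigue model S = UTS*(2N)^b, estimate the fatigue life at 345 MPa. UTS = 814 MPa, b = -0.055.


N = 0.5 * (S/UTS)^(1/b) = 0.5 * (345/814)^(1/-0.055) = 3.0009e+06 cycles

3.0009e+06 cycles


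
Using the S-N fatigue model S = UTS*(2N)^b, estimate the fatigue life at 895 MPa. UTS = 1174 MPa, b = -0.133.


N = 0.5 * (S/UTS)^(1/b) = 0.5 * (895/1174)^(1/-0.133) = 3.8461 cycles

3.8461 cycles


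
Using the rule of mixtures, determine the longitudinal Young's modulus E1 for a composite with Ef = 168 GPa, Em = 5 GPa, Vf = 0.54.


E1 = Ef*Vf + Em*(1-Vf) = 168*0.54 + 5*0.46 = 93.02 GPa

93.02 GPa


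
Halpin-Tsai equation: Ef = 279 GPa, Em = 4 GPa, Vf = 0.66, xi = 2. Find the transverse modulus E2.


eta = (Ef/Em - 1)/(Ef/Em + xi) = (69.75 - 1)/(69.75 + 2) = 0.9582
E2 = Em*(1+xi*eta*Vf)/(1-eta*Vf) = 24.64 GPa

24.64 GPa


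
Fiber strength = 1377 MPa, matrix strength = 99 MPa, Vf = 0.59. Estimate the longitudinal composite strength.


sigma_1 = sigma_f*Vf + sigma_m*(1-Vf) = 1377*0.59 + 99*0.41 = 853.0 MPa

853.0 MPa


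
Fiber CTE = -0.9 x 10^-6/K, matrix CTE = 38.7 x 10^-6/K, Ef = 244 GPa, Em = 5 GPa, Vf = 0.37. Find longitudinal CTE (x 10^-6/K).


E1 = Ef*Vf + Em*(1-Vf) = 93.43
alpha_1 = (alpha_f*Ef*Vf + alpha_m*Em*(1-Vf))/E1 = 0.44 x 10^-6/K

0.44 x 10^-6/K


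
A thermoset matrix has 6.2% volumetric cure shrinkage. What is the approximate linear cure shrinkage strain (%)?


Linear shrinkage ≈ vol_shrink/3 = 6.2/3 = 2.067%

2.067%


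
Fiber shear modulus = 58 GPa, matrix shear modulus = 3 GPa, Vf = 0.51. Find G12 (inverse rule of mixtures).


1/G12 = Vf/Gf + (1-Vf)/Gm = 0.51/58 + 0.49/3
G12 = 5.81 GPa

5.81 GPa


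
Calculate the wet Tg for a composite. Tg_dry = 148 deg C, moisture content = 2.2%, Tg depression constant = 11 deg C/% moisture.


Tg_wet = Tg_dry - k*moisture = 148 - 11*2.2 = 123.8 deg C

123.8 deg C


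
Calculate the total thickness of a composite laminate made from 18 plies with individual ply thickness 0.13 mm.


h = n * t_ply = 18 * 0.13 = 2.34 mm

2.34 mm


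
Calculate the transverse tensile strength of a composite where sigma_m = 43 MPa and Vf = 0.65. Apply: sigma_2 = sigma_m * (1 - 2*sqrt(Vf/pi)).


factor = 1 - 2*sqrt(0.65/pi) = 0.0903
sigma_2 = 43 * 0.0903 = 3.88 MPa

3.88 MPa


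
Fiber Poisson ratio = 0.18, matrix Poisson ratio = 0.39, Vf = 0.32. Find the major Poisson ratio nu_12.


nu_12 = nu_f*Vf + nu_m*(1-Vf) = 0.18*0.32 + 0.39*0.68 = 0.3228

0.3228


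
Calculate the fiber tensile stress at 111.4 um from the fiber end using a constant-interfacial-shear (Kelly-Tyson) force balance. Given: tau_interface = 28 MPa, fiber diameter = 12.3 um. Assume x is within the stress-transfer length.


Force balance: sigma_f * (pi*d^2/4) = tau * (pi*d) * x  ->  sigma_f = 4 * tau * x / d
sigma_f = 4 * 28 * 111.4 / 12.3 = 1014.4 MPa

1014.4 MPa


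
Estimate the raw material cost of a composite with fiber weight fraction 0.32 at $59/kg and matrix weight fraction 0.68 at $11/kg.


Cost = cost_f*Wf + cost_m*Wm = 59*0.32 + 11*0.68 = $26.36/kg

$26.36/kg


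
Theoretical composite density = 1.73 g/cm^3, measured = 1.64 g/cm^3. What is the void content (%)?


Void% = (rho_theo - rho_actual)/rho_theo * 100 = (1.73 - 1.64)/1.73 * 100 = 5.2%

5.2%


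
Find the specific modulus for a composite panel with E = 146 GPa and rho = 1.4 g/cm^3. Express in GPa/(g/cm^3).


Specific stiffness = E/rho = 146/1.4 = 104.3 GPa/(g/cm^3)

104.3 GPa/(g/cm^3)


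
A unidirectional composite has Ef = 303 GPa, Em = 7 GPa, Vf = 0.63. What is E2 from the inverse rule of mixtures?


1/E2 = Vf/Ef + (1-Vf)/Em = 0.63/303 + 0.37/7
E2 = 18.2 GPa

18.2 GPa


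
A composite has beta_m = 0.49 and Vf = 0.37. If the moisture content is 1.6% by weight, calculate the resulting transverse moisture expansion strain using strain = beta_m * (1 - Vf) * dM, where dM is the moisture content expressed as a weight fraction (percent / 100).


dM = 1.6/100 = 0.016
strain = beta_m * (1-Vf) * dM = 0.49 * 0.63 * 0.016 = 0.0049392

0.0049392


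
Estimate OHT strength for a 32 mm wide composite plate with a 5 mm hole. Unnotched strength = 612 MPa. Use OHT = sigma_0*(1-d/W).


OHT = sigma_0*(1-d/W) = 612*(1-5/32) = 516.4 MPa

516.4 MPa


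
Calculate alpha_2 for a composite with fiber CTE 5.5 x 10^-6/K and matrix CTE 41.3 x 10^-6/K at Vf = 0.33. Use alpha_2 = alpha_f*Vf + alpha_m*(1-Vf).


alpha_2 = alpha_f*Vf + alpha_m*(1-Vf) = 5.5*0.33 + 41.3*0.67 = 29.5 x 10^-6/K

29.5 x 10^-6/K


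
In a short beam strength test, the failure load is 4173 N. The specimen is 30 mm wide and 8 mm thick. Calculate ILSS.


ILSS = 3F/(4bh) = 3*4173/(4*30*8) = 13.04 MPa

13.04 MPa


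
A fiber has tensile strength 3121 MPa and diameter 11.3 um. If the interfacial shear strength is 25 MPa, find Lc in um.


Lc = sigma_f * d / (2 * tau_i) = 3121 * 11.3 / (2 * 25) = 705.3 um

705.3 um


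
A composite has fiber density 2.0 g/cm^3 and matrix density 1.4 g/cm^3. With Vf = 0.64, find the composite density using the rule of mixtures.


rho_c = rho_f*Vf + rho_m*(1-Vf) = 2.0*0.64 + 1.4*0.36 = 1.784 g/cm^3

1.784 g/cm^3


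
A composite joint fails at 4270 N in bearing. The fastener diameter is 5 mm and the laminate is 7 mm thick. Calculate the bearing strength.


sigma_br = F/(d*h) = 4270/(5*7) = 122.0 MPa

122.0 MPa


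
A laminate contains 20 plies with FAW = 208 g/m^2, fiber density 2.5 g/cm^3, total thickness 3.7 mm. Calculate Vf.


Vf = n * FAW / (rho_f * h * 1000) = 20 * 208 / (2.5 * 3.7 * 1000) = 0.4497

0.4497


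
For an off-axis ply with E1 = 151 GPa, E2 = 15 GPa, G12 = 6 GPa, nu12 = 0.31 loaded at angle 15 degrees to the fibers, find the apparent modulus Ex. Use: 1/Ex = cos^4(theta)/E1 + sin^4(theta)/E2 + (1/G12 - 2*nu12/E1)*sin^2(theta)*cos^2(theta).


cos^4(15) = 0.870513, sin^4(15) = 0.004487, sin^2(15)*cos^2(15) = 0.0625
1/G12 - 2*nu12/E1 = 1/6 - 2*0.31/151 = 0.162561 GPa^-1
1/Ex = 0.870513/151 + 0.004487/15 + 0.162561*0.0625 = 0.0162242 GPa^-1
Ex = 61.64 GPa

61.64 GPa


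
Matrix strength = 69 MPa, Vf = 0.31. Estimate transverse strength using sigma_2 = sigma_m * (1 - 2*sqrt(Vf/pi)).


factor = 1 - 2*sqrt(0.31/pi) = 0.3717
sigma_2 = 69 * 0.3717 = 25.65 MPa

25.65 MPa


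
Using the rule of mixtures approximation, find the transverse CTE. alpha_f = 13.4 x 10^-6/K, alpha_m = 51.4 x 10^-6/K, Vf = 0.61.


alpha_2 = alpha_f*Vf + alpha_m*(1-Vf) = 13.4*0.61 + 51.4*0.39 = 28.2 x 10^-6/K

28.2 x 10^-6/K


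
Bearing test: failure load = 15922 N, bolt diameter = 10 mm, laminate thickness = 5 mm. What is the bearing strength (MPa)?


sigma_br = F/(d*h) = 15922/(10*5) = 318.4 MPa

318.4 MPa


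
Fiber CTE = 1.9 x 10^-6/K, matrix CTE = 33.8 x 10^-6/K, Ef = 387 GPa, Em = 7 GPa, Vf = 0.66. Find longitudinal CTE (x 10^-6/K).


E1 = Ef*Vf + Em*(1-Vf) = 257.8
alpha_1 = (alpha_f*Ef*Vf + alpha_m*Em*(1-Vf))/E1 = 2.19 x 10^-6/K

2.19 x 10^-6/K


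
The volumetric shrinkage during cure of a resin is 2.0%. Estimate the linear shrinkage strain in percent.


Linear shrinkage ≈ vol_shrink/3 = 2.0/3 = 0.667%

0.667%


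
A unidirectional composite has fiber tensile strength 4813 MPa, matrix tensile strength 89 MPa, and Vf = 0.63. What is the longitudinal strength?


sigma_1 = sigma_f*Vf + sigma_m*(1-Vf) = 4813*0.63 + 89*0.37 = 3065.1 MPa

3065.1 MPa


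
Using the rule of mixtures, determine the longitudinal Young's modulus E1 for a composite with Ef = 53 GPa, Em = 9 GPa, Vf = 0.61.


E1 = Ef*Vf + Em*(1-Vf) = 53*0.61 + 9*0.39 = 35.84 GPa

35.84 GPa


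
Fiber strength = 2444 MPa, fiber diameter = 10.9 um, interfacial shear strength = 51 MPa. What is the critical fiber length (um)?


Lc = sigma_f * d / (2 * tau_i) = 2444 * 10.9 / (2 * 51) = 261.2 um

261.2 um


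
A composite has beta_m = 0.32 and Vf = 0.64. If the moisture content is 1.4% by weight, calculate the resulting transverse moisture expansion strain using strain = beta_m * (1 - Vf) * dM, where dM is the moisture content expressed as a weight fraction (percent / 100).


dM = 1.4/100 = 0.014
strain = beta_m * (1-Vf) * dM = 0.32 * 0.36 * 0.014 = 0.0016128

0.0016128


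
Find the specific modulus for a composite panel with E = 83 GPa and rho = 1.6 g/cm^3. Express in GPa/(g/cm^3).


Specific stiffness = E/rho = 83/1.6 = 51.9 GPa/(g/cm^3)

51.9 GPa/(g/cm^3)


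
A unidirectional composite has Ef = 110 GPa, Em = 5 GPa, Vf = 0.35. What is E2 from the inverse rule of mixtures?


1/E2 = Vf/Ef + (1-Vf)/Em = 0.35/110 + 0.65/5
E2 = 7.51 GPa

7.51 GPa


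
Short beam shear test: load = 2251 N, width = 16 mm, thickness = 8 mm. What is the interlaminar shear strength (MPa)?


ILSS = 3F/(4bh) = 3*2251/(4*16*8) = 13.19 MPa

13.19 MPa


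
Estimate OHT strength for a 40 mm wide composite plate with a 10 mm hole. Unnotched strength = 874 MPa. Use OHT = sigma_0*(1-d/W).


OHT = sigma_0*(1-d/W) = 874*(1-10/40) = 655.5 MPa

655.5 MPa


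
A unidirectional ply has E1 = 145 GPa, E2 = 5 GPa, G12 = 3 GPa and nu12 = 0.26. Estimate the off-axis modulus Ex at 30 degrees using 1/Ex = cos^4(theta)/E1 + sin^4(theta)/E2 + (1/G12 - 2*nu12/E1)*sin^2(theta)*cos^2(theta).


cos^4(30) = 0.5625, sin^4(30) = 0.0625, sin^2(30)*cos^2(30) = 0.1875
1/G12 - 2*nu12/E1 = 1/3 - 2*0.26/145 = 0.329747 GPa^-1
1/Ex = 0.5625/145 + 0.0625/5 + 0.329747*0.1875 = 0.0782069 GPa^-1
Ex = 12.79 GPa

12.79 GPa


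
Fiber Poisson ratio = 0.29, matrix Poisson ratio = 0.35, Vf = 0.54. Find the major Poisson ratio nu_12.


nu_12 = nu_f*Vf + nu_m*(1-Vf) = 0.29*0.54 + 0.35*0.46 = 0.3176

0.3176


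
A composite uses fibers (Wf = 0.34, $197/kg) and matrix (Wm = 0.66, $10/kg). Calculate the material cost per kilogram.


Cost = cost_f*Wf + cost_m*Wm = 197*0.34 + 10*0.66 = $73.58/kg

$73.58/kg


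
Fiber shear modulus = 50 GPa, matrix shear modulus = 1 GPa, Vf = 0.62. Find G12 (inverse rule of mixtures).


1/G12 = Vf/Gf + (1-Vf)/Gm = 0.62/50 + 0.38/1
G12 = 2.55 GPa

2.55 GPa


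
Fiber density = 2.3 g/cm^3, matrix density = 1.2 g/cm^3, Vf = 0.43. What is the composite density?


rho_c = rho_f*Vf + rho_m*(1-Vf) = 2.3*0.43 + 1.2*0.57 = 1.673 g/cm^3

1.673 g/cm^3


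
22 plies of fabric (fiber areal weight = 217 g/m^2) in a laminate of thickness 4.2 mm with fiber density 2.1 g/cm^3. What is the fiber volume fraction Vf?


Vf = n * FAW / (rho_f * h * 1000) = 22 * 217 / (2.1 * 4.2 * 1000) = 0.5413

0.5413


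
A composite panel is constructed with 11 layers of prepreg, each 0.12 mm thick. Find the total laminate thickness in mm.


h = n * t_ply = 11 * 0.12 = 1.32 mm

1.32 mm


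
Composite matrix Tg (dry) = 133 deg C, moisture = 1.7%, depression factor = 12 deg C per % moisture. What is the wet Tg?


Tg_wet = Tg_dry - k*moisture = 133 - 12*1.7 = 112.6 deg C

112.6 deg C


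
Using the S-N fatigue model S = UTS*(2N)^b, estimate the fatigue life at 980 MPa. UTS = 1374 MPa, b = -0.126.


N = 0.5 * (S/UTS)^(1/b) = 0.5 * (980/1374)^(1/-0.126) = 7.3070 cycles

7.3070 cycles


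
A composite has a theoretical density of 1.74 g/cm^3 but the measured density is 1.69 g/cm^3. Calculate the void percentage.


Void% = (rho_theo - rho_actual)/rho_theo * 100 = (1.74 - 1.69)/1.74 * 100 = 2.87%

2.87%


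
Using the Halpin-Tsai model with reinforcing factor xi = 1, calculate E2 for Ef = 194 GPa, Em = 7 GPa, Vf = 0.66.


eta = (Ef/Em - 1)/(Ef/Em + xi) = (27.7143 - 1)/(27.7143 + 1) = 0.9303
E2 = Em*(1+xi*eta*Vf)/(1-eta*Vf) = 29.27 GPa

29.27 GPa


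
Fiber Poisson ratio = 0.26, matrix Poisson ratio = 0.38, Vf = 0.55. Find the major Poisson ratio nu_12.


nu_12 = nu_f*Vf + nu_m*(1-Vf) = 0.26*0.55 + 0.38*0.45 = 0.314

0.314


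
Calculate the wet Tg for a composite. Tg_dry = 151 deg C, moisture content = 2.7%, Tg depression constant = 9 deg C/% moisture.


Tg_wet = Tg_dry - k*moisture = 151 - 9*2.7 = 126.7 deg C

126.7 deg C


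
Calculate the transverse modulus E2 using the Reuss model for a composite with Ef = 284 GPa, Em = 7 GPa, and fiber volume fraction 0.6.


1/E2 = Vf/Ef + (1-Vf)/Em = 0.6/284 + 0.4/7
E2 = 16.88 GPa

16.88 GPa


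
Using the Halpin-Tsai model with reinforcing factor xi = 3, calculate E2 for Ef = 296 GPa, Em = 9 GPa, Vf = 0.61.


eta = (Ef/Em - 1)/(Ef/Em + xi) = (32.8889 - 1)/(32.8889 + 3) = 0.8885
E2 = Em*(1+xi*eta*Vf)/(1-eta*Vf) = 51.6 GPa

51.6 GPa


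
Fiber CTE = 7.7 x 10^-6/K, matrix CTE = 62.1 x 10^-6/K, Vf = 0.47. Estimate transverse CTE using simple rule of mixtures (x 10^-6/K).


alpha_2 = alpha_f*Vf + alpha_m*(1-Vf) = 7.7*0.47 + 62.1*0.53 = 36.5 x 10^-6/K

36.5 x 10^-6/K


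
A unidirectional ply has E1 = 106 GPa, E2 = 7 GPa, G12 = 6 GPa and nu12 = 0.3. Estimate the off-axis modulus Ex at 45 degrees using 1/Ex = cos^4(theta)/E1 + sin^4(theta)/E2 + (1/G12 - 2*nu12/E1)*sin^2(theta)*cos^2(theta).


cos^4(45) = 0.25, sin^4(45) = 0.25, sin^2(45)*cos^2(45) = 0.25
1/G12 - 2*nu12/E1 = 1/6 - 2*0.3/106 = 0.161006 GPa^-1
1/Ex = 0.25/106 + 0.25/7 + 0.161006*0.25 = 0.0783243 GPa^-1
Ex = 12.77 GPa

12.77 GPa


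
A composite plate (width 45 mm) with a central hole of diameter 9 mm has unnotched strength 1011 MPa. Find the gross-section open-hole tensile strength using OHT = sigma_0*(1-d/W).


OHT = sigma_0*(1-d/W) = 1011*(1-9/45) = 808.8 MPa

808.8 MPa


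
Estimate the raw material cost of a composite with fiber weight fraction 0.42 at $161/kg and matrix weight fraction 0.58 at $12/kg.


Cost = cost_f*Wf + cost_m*Wm = 161*0.42 + 12*0.58 = $74.58/kg

$74.58/kg


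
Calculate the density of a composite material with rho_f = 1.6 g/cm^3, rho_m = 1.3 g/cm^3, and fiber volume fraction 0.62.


rho_c = rho_f*Vf + rho_m*(1-Vf) = 1.6*0.62 + 1.3*0.38 = 1.486 g/cm^3

1.486 g/cm^3


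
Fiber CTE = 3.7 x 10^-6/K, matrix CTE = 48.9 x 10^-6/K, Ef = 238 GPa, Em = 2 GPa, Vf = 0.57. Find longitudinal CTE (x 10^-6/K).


E1 = Ef*Vf + Em*(1-Vf) = 136.52
alpha_1 = (alpha_f*Ef*Vf + alpha_m*Em*(1-Vf))/E1 = 3.98 x 10^-6/K

3.98 x 10^-6/K


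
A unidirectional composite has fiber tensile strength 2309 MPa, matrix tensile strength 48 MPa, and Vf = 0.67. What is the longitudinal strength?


sigma_1 = sigma_f*Vf + sigma_m*(1-Vf) = 2309*0.67 + 48*0.33 = 1562.9 MPa

1562.9 MPa
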